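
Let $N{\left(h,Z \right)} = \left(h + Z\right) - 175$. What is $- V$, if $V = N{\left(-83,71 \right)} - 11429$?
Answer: $11616$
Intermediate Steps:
$N{\left(h,Z \right)} = -175 + Z + h$ ($N{\left(h,Z \right)} = \left(Z + h\right) - 175 = -175 + Z + h$)
$V = -11616$ ($V = \left(-175 + 71 - 83\right) - 11429 = -187 - 11429 = -11616$)
$- V = \left(-1\right) \left(-11616\right) = 11616$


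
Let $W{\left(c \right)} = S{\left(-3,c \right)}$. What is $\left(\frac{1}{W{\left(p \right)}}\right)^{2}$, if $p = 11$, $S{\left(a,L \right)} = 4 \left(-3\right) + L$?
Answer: $1$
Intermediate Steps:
$S{\left(a,L \right)} = -12 + L$
$W{\left(c \right)} = -12 + c$
$\left(\frac{1}{W{\left(p \right)}}\right)^{2} = \left(\frac{1}{-12 + 11}\right)^{2} = \left(\frac{1}{-1}\right)^{2} = \left(-1\right)^{2} = 1$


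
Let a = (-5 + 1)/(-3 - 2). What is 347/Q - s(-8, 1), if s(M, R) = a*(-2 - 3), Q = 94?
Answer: 723/94 ≈ 7.6915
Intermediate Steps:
a = ⅘ (a = -4/(-5) = -4*(-⅕) = ⅘ ≈ 0.80000)
s(M, R) = -4 (s(M, R) = 4*(-2 - 3)/5 = (⅘)*(-5) = -4)
347/Q - s(-8, 1) = 347/94 - 1*(-4) = 347*(1/94) + 4 = 347/94 + 4 = 723/94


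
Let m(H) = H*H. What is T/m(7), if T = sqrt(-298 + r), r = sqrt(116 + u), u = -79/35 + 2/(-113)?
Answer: sqrt(-4661323450 + 3955*sqrt(1778891765))/193795 ≈ 0.34594*I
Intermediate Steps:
m(H) = H**2
u = -8997/3955 (u = -79*1/35 + 2*(-1/113) = -79/35 - 2/113 = -8997/3955 ≈ -2.2748)
r = sqrt(1778891765)/3955 (r = sqrt(116 - 8997/3955) = sqrt(449783/3955) = sqrt(1778891765)/3955 ≈ 10.664)
T = sqrt(-298 + sqrt(1778891765)/3955) ≈ 16.951*I
T/m(7) = (sqrt(-4661323450 + 3955*sqrt(1778891765))/3955)/(7**2) = (sqrt(-4661323450 + 3955*sqrt(1778891765))/3955)/49 = (sqrt(-4661323450 + 3955*sqrt(1778891765))/3955)*(1/49) = sqrt(-4661323450 + 3955*sqrt(1778891765))/193795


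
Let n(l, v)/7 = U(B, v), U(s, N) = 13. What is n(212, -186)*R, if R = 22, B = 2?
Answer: 2002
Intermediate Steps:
n(l, v) = 91 (n(l, v) = 7*13 = 91)
n(212, -186)*R = 91*22 = 2002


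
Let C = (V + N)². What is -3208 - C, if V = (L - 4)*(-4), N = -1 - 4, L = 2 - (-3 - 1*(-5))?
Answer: -3329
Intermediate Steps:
L = 0 (L = 2 - (-3 + 5) = 2 - 1*2 = 2 - 2 = 0)
N = -5
V = 16 (V = (0 - 4)*(-4) = -4*(-4) = 16)
C = 121 (C = (16 - 5)² = 11² = 121)
-3208 - C = -3208 - 1*121 = -3208 - 121 = -3329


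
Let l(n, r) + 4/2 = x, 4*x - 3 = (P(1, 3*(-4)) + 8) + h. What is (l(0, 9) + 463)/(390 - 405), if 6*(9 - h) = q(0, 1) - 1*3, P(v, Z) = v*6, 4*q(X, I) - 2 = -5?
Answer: -2993/96 ≈ -31.177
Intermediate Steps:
q(X, I) = -3/4 (q(X, I) = 1/2 + (1/4)*(-5) = 1/2 - 5/4 = -3/4)
P(v, Z) = 6*v
h = 77/8 (h = 9 - (-3/4 - 1*3)/6 = 9 - (-3/4 - 3)/6 = 9 - 1/6*(-15/4) = 9 + 5/8 = 77/8 ≈ 9.6250)
x = 213/32 (x = 3/4 + ((6*1 + 8) + 77/8)/4 = 3/4 + ((6 + 8) + 77/8)/4 = 3/4 + (14 + 77/8)/4 = 3/4 + (1/4)*(189/8) = 3/4 + 189/32 = 213/32 ≈ 6.6563)
l(n, r) = 149/32 (l(n, r) = -2 + 213/32 = 149/32)
(l(0, 9) + 463)/(390 - 405) = (149/32 + 463)/(390 - 405) = (14965/32)/(-15) = (14965/32)*(-1/15) = -2993/96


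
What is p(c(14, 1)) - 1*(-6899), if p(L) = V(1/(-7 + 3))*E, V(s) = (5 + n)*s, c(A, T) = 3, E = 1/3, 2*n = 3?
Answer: 165563/24 ≈ 6898.5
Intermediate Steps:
n = 3/2 (n = (½)*3 = 3/2 ≈ 1.5000)
E = ⅓ (E = 1*(⅓) = ⅓ ≈ 0.33333)
V(s) = 13*s/2 (V(s) = (5 + 3/2)*s = 13*s/2)
p(L) = -13/24 (p(L) = (13/(2*(-7 + 3)))*(⅓) = ((13/2)/(-4))*(⅓) = ((13/2)*(-¼))*(⅓) = -13/8*⅓ = -13/24)
p(c(14, 1)) - 1*(-6899) = -13/24 - 1*(-6899) = -13/24 + 6899 = 165563/24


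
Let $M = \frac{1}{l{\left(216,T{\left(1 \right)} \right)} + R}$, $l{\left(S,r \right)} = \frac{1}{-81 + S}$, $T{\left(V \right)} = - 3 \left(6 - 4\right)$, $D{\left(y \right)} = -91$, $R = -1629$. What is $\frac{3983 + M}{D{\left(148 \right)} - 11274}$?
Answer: $- \frac{875917327}{2499322610} \approx -0.35046$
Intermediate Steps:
$T{\left(V \right)} = -6$ ($T{\left(V \right)} = \left(-3\right) 2 = -6$)
$M = - \frac{135}{219914}$ ($M = \frac{1}{\frac{1}{-81 + 216} - 1629} = \frac{1}{\frac{1}{135} - 1629} = \frac{1}{- \frac{219914}{135}} = - \frac{135}{219914} \approx -0.00061388$)
$\frac{3983 + M}{D{\left(148 \right)} - 11274} = \frac{3983 - \frac{135}{219914}}{-91 - 11274} = \frac{875917327}{219914 \left(-11365\right)} = \frac{875917327}{219914} \left(- \frac{1}{11365}\right) = - \frac{875917327}{2499322610}$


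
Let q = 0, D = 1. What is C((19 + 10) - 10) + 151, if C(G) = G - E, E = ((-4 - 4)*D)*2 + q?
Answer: 186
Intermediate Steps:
E = -16 (E = ((-4 - 4)*1)*2 + 0 = -8*1*2 + 0 = -8*2 + 0 = -16 + 0 = -16)
C(G) = 16 + G (C(G) = G - 1*(-16) = G + 16 = 16 + G)
C((19 + 10) - 10) + 151 = (16 + ((19 + 10) - 10)) + 151 = (16 + (29 - 10)) + 151 = (16 + 19) + 151 = 35 + 151 = 186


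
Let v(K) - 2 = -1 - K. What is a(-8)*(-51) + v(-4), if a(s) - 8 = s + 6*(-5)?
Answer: 1535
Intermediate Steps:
v(K) = 1 - K (v(K) = 2 + (-1 - K) = 1 - K)
a(s) = -22 + s (a(s) = 8 + (s + 6*(-5)) = 8 + (s - 30) = 8 + (-30 + s) = -22 + s)
a(-8)*(-51) + v(-4) = (-22 - 8)*(-51) + (1 - 1*(-4)) = -30*(-51) + (1 + 4) = 1530 + 5 = 1535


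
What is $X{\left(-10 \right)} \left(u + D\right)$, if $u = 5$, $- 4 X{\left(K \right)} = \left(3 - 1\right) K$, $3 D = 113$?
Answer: $\frac{640}{3} \approx 213.33$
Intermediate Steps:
$D = \frac{113}{3}$ ($D = \frac{1}{3} \cdot 113 = \frac{113}{3} \approx 37.667$)
$X{\left(K \right)} = - \frac{K}{2}$ ($X{\left(K \right)} = - \frac{\left(3 - 1\right) K}{4} = - \frac{2 K}{4} = - \frac{K}{2}$)
$X{\left(-10 \right)} \left(u + D\right) = \left(- \frac{1}{2}\right) \left(-10\right) \left(5 + \frac{113}{3}\right) = 5 \cdot \frac{128}{3} = \frac{640}{3}$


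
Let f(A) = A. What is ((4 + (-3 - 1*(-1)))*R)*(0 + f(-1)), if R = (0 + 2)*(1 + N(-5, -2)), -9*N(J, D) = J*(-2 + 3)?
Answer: -56/9 ≈ -6.2222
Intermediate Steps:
N(J, D) = -J/9 (N(J, D) = -J*(-2 + 3)/9 = -J/9)
R = 28/9 (R = (0 + 2)*(1 - ⅑*(-5)) = 2*(1 + 5/9) = 2*(14/9) = 28/9 ≈ 3.1111)
((4 + (-3 - 1*(-1)))*R)*(0 + f(-1)) = ((4 + (-3 - 1*(-1)))*(28/9))*(0 - 1) = ((4 + (-3 + 1))*(28/9))*(-1) = ((4 - 2)*(28/9))*(-1) = (2*(28/9))*(-1) = (56/9)*(-1) = -56/9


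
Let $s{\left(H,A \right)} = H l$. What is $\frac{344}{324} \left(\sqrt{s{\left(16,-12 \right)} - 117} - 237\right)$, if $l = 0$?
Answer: $- \frac{6794}{27} + \frac{86 i \sqrt{13}}{27} \approx -251.63 + 11.484 i$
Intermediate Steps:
$s{\left(H,A \right)} = 0$ ($s{\left(H,A \right)} = H 0 = 0$)
$\frac{344}{324} \left(\sqrt{s{\left(16,-12 \right)} - 117} - 237\right) = \frac{344}{324} \left(\sqrt{0 - 117} - 237\right) = 344 \cdot \frac{1}{324} \left(\sqrt{-117} - 237\right) = \frac{86 \left(3 i \sqrt{13} - 237\right)}{81} = \frac{86 \left(-237 + 3 i \sqrt{13}\right)}{81} = - \frac{6794}{27} + \frac{86 i \sqrt{13}}{27}$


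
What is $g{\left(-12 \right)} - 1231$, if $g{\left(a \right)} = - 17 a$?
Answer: $-1027$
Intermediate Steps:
$g{\left(-12 \right)} - 1231 = \left(-17\right) \left(-12\right) - 1231 = 204 - 1231 = -1027$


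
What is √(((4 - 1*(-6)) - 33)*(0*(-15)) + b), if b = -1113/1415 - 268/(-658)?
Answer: I*√82198118345/465535 ≈ 0.61586*I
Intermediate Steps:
b = -176567/465535 (b = -1113*1/1415 - 268*(-1/658) = -1113/1415 + 134/329 = -176567/465535 ≈ -0.37928)
√(((4 - 1*(-6)) - 33)*(0*(-15)) + b) = √(((4 - 1*(-6)) - 33)*(0*(-15)) - 176567/465535) = √(((4 + 6) - 33)*0 - 176567/465535) = √((10 - 33)*0 - 176567/465535) = √(-23*0 - 176567/465535) = √(0 - 176567/465535) = √(-176567/465535) = I*√82198118345/465535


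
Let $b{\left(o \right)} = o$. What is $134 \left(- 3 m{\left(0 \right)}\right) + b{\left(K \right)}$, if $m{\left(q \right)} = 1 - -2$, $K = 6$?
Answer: $-1200$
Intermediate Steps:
$m{\left(q \right)} = 3$ ($m{\left(q \right)} = 1 + 2 = 3$)
$134 \left(- 3 m{\left(0 \right)}\right) + b{\left(K \right)} = 134 \left(\left(-3\right) 3\right) + 6 = 134 \left(-9\right) + 6 = -1206 + 6 = -1200$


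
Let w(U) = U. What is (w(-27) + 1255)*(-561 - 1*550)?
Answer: -1364308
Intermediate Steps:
(w(-27) + 1255)*(-561 - 1*550) = (-27 + 1255)*(-561 - 1*550) = 1228*(-561 - 550) = 1228*(-1111) = -1364308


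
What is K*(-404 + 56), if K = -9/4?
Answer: 783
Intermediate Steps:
K = -9/4 (K = -9*1/4 = -9/4 ≈ -2.2500)
K*(-404 + 56) = -9*(-404 + 56)/4 = -9/4*(-348) = 783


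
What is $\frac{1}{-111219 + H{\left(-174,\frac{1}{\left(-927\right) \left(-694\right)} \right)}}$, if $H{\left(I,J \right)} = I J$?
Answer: $- \frac{107223}{11925234866} \approx -8.9913 \cdot 10^{-6}$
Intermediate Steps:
$\frac{1}{-111219 + H{\left(-174,\frac{1}{\left(-927\right) \left(-694\right)} \right)}} = \frac{1}{-111219 - 174 \frac{1}{\left(-927\right) \left(-694\right)}} = \frac{1}{-111219 - 174 \left(\left(- \frac{1}{927}\right) \left(- \frac{1}{694}\right)\right)} = \frac{1}{-111219 - \frac{29}{107223}} = \frac{1}{- \frac{11925234866}{107223}} = - \frac{107223}{11925234866}$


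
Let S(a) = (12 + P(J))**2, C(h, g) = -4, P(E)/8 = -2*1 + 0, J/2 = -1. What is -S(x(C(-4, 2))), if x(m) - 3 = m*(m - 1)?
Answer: -16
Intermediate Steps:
J = -2 (J = 2*(-1) = -2)
P(E) = -16 (P(E) = 8*(-2*1 + 0) = 8*(-2 + 0) = 8*(-2) = -16)
x(m) = 3 + m*(-1 + m) (x(m) = 3 + m*(m - 1) = 3 + m*(-1 + m))
S(a) = 16 (S(a) = (12 - 16)**2 = (-4)**2 = 16)
-S(x(C(-4, 2))) = -1*16 = -16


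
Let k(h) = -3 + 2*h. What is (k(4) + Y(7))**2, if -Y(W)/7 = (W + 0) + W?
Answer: 8649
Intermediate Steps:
Y(W) = -14*W (Y(W) = -7*((W + 0) + W) = -7*(W + W) = -14*W)
(k(4) + Y(7))**2 = ((-3 + 2*4) - 14*7)**2 = ((-3 + 8) - 98)**2 = (5 - 98)**2 = (-93)**2 = 8649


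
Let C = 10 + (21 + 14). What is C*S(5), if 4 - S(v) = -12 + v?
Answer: 495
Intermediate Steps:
S(v) = 16 - v (S(v) = 4 - (-12 + v) = 4 + (12 - v) = 16 - v)
C = 45 (C = 10 + 35 = 45)
C*S(5) = 45*(16 - 1*5) = 45*(16 - 5) = 45*11 = 495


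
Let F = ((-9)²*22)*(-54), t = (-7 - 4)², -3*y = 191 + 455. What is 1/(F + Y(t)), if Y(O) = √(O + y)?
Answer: -288684/27779484235 - I*√849/27779484235 ≈ -1.0392e-5 - 1.0489e-9*I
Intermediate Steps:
y = -646/3 (y = -(191 + 455)/3 = -⅓*646 = -646/3 ≈ -215.33)
t = 121 (t = (-11)² = 121)
Y(O) = √(-646/3 + O) (Y(O) = √(O - 646/3) = √(-646/3 + O))
F = -96228 (F = (81*22)*(-54) = 1782*(-54) = -96228)
1/(F + Y(t)) = 1/(-96228 + √(-1938 + 9*121)/3) = 1/(-96228 + √(-1938 + 1089)/3) = 1/(-96228 + √(-849)/3) = 1/(-96228 + (I*√849)/3) = 1/(-96228 + I*√849/3)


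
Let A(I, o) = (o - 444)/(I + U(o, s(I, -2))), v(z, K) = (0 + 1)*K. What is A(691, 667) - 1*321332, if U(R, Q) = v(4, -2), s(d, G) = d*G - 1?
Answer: -221397525/689 ≈ -3.2133e+5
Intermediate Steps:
s(d, G) = -1 + G*d (s(d, G) = G*d - 1 = -1 + G*d)
v(z, K) = K (v(z, K) = 1*K = K)
U(R, Q) = -2
A(I, o) = (-444 + o)/(-2 + I) (A(I, o) = (o - 444)/(I - 2) = (-444 + o)/(-2 + I))
A(691, 667) - 1*321332 = (-444 + 667)/(-2 + 691) - 1*321332 = 223/689 - 321332 = -221397525/689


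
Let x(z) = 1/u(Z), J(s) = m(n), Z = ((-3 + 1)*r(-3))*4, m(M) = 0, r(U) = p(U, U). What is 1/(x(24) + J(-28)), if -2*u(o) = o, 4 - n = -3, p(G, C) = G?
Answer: -12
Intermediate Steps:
r(U) = U
n = 7 (n = 4 - 1*(-3) = 4 + 3 = 7)
Z = 24 (Z = ((-3 + 1)*(-3))*4 = -2*(-3)*4 = 6*4 = 24)
u(o) = -o/2
J(s) = 0
x(z) = -1/12 (x(z) = 1/(-½*24) = 1/(-12) = -1/12)
1/(x(24) + J(-28)) = 1/(-1/12 + 0) = 1/(-1/12) = -12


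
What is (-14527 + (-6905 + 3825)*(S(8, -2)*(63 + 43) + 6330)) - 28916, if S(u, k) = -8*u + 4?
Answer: 48957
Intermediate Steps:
S(u, k) = 4 - 8*u
(-14527 + (-6905 + 3825)*(S(8, -2)*(63 + 43) + 6330)) - 28916 = (-14527 + (-6905 + 3825)*((4 - 8*8)*(63 + 43) + 6330)) - 28916 = (-14527 - 3080*((4 - 64)*106 + 6330)) - 28916 = (-14527 - 3080*(-60*106 + 6330)) - 28916 = (-14527 - 3080*(-6360 + 6330)) - 28916 = (-14527 - 3080*(-30)) - 28916 = (-14527 + 92400) - 28916 = 77873 - 28916 = 48957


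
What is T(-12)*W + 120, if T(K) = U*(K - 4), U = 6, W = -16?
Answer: 1656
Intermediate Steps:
T(K) = -24 + 6*K (T(K) = 6*(K - 4) = 6*(-4 + K) = -24 + 6*K)
T(-12)*W + 120 = (-24 + 6*(-12))*(-16) + 120 = (-24 - 72)*(-16) + 120 = -96*(-16) + 120 = 1536 + 120 = 1656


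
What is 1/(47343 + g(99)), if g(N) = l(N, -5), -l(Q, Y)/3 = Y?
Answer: 1/47358 ≈ 2.1116e-5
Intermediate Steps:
l(Q, Y) = -3*Y
g(N) = 15 (g(N) = -3*(-5) = 15)
1/(47343 + g(99)) = 1/(47343 + 15) = 1/47358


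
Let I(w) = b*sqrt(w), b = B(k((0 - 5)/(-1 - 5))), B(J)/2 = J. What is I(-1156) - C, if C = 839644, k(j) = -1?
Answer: -839644 - 68*I ≈ -8.3964e+5 - 68.0*I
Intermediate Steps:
B(J) = 2*J
b = -2 (b = 2*(-1) = -2)
I(w) = -2*sqrt(w)
I(-1156) - C = -68*I - 1*839644 = -68*I - 839644 = -839644 - 68*I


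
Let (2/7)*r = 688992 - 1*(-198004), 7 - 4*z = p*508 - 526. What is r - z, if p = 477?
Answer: 12659727/4 ≈ 3.1649e+6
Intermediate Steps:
z = -241783/4 (z = 7/4 - (477*508 - 526)/4 = 7/4 - (242316 - 526)/4 = 7/4 - ¼*241790 = 7/4 - 120895/2 = -241783/4 ≈ -60446.)
r = 3104486 (r = 7*(688992 - 1*(-198004))/2 = 7*(688992 + 198004)/2 = (7/2)*886996 = 3104486)
r - z = 3104486 - 1*(-241783/4) = 3104486 + 241783/4 = 12659727/4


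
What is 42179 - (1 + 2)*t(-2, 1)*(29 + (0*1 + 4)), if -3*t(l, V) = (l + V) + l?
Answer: 42080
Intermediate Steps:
t(l, V) = -2*l/3 - V/3 (t(l, V) = -((l + V) + l)/3 = -((V + l) + l)/3 = -(V + 2*l)/3 = -2*l/3 - V/3)
42179 - (1 + 2)*t(-2, 1)*(29 + (0*1 + 4)) = 42179 - (1 + 2)*(-⅔*(-2) - ⅓*1)*(29 + (0*1 + 4)) = 42179 - 3*(4/3 - ⅓)*(29 + (0 + 4)) = 42179 - 3*1*(29 + 4) = 42179 - 3*33 = 42179 - 1*99 = 42179 - 99 = 42080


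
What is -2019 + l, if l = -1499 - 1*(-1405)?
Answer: -2113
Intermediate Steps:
l = -94 (l = -1499 + 1405 = -94)
-2019 + l = -2019 - 94 = -2113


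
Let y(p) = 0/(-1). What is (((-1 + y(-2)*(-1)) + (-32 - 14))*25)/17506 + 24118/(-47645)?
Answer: -478192583/834073370 ≈ -0.57332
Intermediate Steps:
y(p) = 0 (y(p) = 0*(-1) = 0)
(((-1 + y(-2)*(-1)) + (-32 - 14))*25)/17506 + 24118/(-47645) = (((-1 + 0*(-1)) + (-32 - 14))*25)/17506 + 24118/(-47645) = (((-1 + 0) - 46)*25)*(1/17506) + 24118*(-1/47645) = ((-1 - 46)*25)*(1/17506) - 24118/47645 = -47*25*(1/17506) - 24118/47645 = -1175*1/17506 - 24118/47645 = -1175/17506 - 24118/47645 = -478192583/834073370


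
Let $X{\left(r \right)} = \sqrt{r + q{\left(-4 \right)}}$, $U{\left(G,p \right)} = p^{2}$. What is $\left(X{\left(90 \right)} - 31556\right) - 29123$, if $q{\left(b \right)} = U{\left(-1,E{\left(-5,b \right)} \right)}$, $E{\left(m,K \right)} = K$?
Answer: $-60679 + \sqrt{106} \approx -60669.0$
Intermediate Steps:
$q{\left(b \right)} = b^{2}$
$X{\left(r \right)} = \sqrt{16 + r}$ ($X{\left(r \right)} = \sqrt{r + \left(-4\right)^{2}} = \sqrt{r + 16} = \sqrt{16 + r}$)
$\left(X{\left(90 \right)} - 31556\right) - 29123 = \left(\sqrt{16 + 90} - 31556\right) - 29123 = \left(\sqrt{106} - 31556\right) - 29123 = \left(-31556 + \sqrt{106}\right) - 29123 = -60679 + \sqrt{106}$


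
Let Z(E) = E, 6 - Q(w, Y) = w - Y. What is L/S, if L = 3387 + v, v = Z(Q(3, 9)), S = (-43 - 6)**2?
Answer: 3399/2401 ≈ 1.4157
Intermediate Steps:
Q(w, Y) = 6 + Y - w (Q(w, Y) = 6 - (w - Y) = 6 + (Y - w) = 6 + Y - w)
S = 2401 (S = (-49)**2 = 2401)
v = 12 (v = 6 + 9 - 1*3 = 6 + 9 - 3 = 12)
L = 3399 (L = 3387 + 12 = 3399)
L/S = 3399/2401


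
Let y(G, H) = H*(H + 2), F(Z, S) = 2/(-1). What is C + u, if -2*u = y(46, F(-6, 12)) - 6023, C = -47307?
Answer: -88591/2 ≈ -44296.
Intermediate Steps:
F(Z, S) = -2 (F(Z, S) = 2*(-1) = -2)
y(G, H) = H*(2 + H)
u = 6023/2 (u = -(-2*(2 - 2) - 6023)/2 = -(-2*0 - 6023)/2 = -(0 - 6023)/2 = -½*(-6023) = 6023/2 ≈ 3011.5)
C + u = -47307 + 6023/2 = -88591/2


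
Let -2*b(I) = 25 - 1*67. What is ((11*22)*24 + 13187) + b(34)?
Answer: 19016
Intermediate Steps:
b(I) = 21 (b(I) = -(25 - 1*67)/2 = -(25 - 67)/2 = -½*(-42) = 21)
((11*22)*24 + 13187) + b(34) = ((11*22)*24 + 13187) + 21 = (242*24 + 13187) + 21 = (5808 + 13187) + 21 = 18995 + 21 = 19016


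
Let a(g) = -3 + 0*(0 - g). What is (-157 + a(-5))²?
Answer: 25600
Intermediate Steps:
a(g) = -3 (a(g) = -3 + 0*(-g) = -3 + 0 = -3)
(-157 + a(-5))² = (-157 - 3)² = (-160)² = 25600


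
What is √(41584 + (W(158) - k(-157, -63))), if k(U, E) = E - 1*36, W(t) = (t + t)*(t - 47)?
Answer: √76759 ≈ 277.05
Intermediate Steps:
W(t) = 2*t*(-47 + t) (W(t) = (2*t)*(-47 + t) = 2*t*(-47 + t))
k(U, E) = -36 + E (k(U, E) = E - 36 = -36 + E)
√(41584 + (W(158) - k(-157, -63))) = √(41584 + (2*158*(-47 + 158) - (-36 - 63))) = √(41584 + (2*158*111 - 1*(-99))) = √(41584 + (35076 + 99)) = √(41584 + 35175) = √76759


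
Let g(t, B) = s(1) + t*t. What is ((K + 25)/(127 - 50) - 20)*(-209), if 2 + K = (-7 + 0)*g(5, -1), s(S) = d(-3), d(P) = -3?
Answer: 31749/7 ≈ 4535.6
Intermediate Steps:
s(S) = -3
g(t, B) = -3 + t**2 (g(t, B) = -3 + t*t = -3 + t**2)
K = -156 (K = -2 + (-7 + 0)*(-3 + 5**2) = -2 - 7*(-3 + 25) = -2 - 7*22 = -2 - 154 = -156)
((K + 25)/(127 - 50) - 20)*(-209) = ((-156 + 25)/(127 - 50) - 20)*(-209) = (-131/77 - 20)*(-209) = -1671/77*(-209) = 31749/7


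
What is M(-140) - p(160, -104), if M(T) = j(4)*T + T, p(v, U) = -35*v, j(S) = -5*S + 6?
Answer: 7420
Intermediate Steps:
j(S) = 6 - 5*S
M(T) = -13*T (M(T) = (6 - 5*4)*T + T = (6 - 20)*T + T = -14*T + T = -13*T)
M(-140) - p(160, -104) = -13*(-140) - (-35)*160 = 1820 - 1*(-5600) = 1820 + 5600 = 7420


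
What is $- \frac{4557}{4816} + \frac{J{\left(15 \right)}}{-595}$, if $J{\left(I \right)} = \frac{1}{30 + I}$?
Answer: $- \frac{17431213}{18421200} \approx -0.94626$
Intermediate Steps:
$- \frac{4557}{4816} + \frac{J{\left(15 \right)}}{-595} = - \frac{4557}{4816} + \frac{1}{\left(30 + 15\right) \left(-595\right)} = \left(-4557\right) \frac{1}{4816} + \frac{1}{45} \left(- \frac{1}{595}\right) = - \frac{651}{688} + \frac{1}{45} \left(- \frac{1}{595}\right) = - \frac{651}{688} - \frac{1}{26775} = - \frac{17431213}{18421200}$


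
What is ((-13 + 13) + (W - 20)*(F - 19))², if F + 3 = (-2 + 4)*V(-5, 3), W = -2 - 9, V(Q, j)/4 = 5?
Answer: 311364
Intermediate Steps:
V(Q, j) = 20 (V(Q, j) = 4*5 = 20)
W = -11
F = 37 (F = -3 + (-2 + 4)*20 = -3 + 2*20 = -3 + 40 = 37)
((-13 + 13) + (W - 20)*(F - 19))² = ((-13 + 13) + (-11 - 20)*(37 - 19))² = (0 - 31*18)² = (0 - 558)² = (-558)² = 311364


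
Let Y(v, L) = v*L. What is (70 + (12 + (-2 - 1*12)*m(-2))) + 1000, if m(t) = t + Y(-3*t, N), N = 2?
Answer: 942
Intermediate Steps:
Y(v, L) = L*v
m(t) = -5*t (m(t) = t + 2*(-3*t) = t - 6*t = -5*t)
(70 + (12 + (-2 - 1*12)*m(-2))) + 1000 = (70 + (12 + (-2 - 1*12)*(-5*(-2)))) + 1000 = (70 + (12 + (-2 - 12)*10)) + 1000 = (70 + (12 - 14*10)) + 1000 = (70 + (12 - 140)) + 1000 = (70 - 128) + 1000 = -58 + 1000 = 942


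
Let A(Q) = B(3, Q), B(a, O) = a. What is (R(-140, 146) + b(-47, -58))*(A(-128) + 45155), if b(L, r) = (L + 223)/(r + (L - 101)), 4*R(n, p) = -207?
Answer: -489354667/206 ≈ -2.3755e+6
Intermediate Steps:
R(n, p) = -207/4 (R(n, p) = (1/4)*(-207) = -207/4)
A(Q) = 3
b(L, r) = (223 + L)/(-101 + L + r) (b(L, r) = (223 + L)/(r + (-101 + L)) = (223 + L)/(-101 + L + r))
(R(-140, 146) + b(-47, -58))*(A(-128) + 45155) = (-207/4 + (223 - 47)/(-101 - 47 - 58))*(3 + 45155) = (-207/4 + 176/(-206))*45158 = (-207/4 - 1/206*176)*45158 = (-207/4 - 88/103)*45158 = -21673/412*45158 = -489354667/206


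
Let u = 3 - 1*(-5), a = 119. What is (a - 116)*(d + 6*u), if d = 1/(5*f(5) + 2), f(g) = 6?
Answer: 4611/32 ≈ 144.09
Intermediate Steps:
u = 8 (u = 3 + 5 = 8)
d = 1/32 (d = 1/(5*6 + 2) = 1/(30 + 2) = 1/32 ≈ 0.031250)
(a - 116)*(d + 6*u) = (119 - 116)*(1/32 + 6*8) = 3*(1/32 + 48) = 3*(1537/32) = 4611/32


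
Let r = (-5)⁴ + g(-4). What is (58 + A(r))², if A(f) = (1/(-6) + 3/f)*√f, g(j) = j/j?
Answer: 9522596/2817 - 17632*√626/939 ≈ 2910.6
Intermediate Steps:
g(j) = 1
r = 626 (r = (-5)⁴ + 1 = 625 + 1 = 626)
A(f) = √f*(-⅙ + 3/f) (A(f) = (1*(-⅙) + 3/f)*√f = (-⅙ + 3/f)*√f = √f*(-⅙ + 3/f))
(58 + A(r))² = (58 + (18 - 1*626)/(6*√626))² = (58 + (√626/626)*(18 - 626)/6)² = (58 + (⅙)*(√626/626)*(-608))² = (58 - 152*√626/939)²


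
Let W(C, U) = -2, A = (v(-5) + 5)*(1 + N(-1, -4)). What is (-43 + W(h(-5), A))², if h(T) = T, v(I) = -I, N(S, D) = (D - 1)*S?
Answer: 2025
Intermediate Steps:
N(S, D) = S*(-1 + D) (N(S, D) = (-1 + D)*S = S*(-1 + D))
A = 60 (A = (-1*(-5) + 5)*(1 - (-1 - 4)) = (5 + 5)*(1 - 1*(-5)) = 10*(1 + 5) = 10*6 = 60)
(-43 + W(h(-5), A))² = (-43 - 2)² = (-45)² = 2025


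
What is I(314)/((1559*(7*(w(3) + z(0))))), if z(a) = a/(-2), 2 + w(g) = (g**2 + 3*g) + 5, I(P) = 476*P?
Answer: 21352/32739 ≈ 0.65219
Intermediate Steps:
w(g) = 3 + g**2 + 3*g (w(g) = -2 + ((g**2 + 3*g) + 5) = -2 + (5 + g**2 + 3*g) = 3 + g**2 + 3*g)
z(a) = -a/2 (z(a) = a*(-1/2) = -a/2)
I(314)/((1559*(7*(w(3) + z(0))))) = (476*314)/((1559*(7*((3 + 3**2 + 3*3) - 1/2*0)))) = 149464/((1559*(7*((3 + 9 + 9) + 0)))) = 149464/((1559*(7*(21 + 0)))) = 149464/((1559*(7*21))) = 149464/((1559*147)) = 149464/229173 = 149464*(1/229173) = 21352/32739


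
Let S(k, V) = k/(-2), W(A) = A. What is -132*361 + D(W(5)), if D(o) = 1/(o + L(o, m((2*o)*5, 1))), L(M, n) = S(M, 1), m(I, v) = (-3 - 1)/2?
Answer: -238258/5 ≈ -47652.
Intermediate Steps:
S(k, V) = -k/2 (S(k, V) = k*(-½) = -k/2)
m(I, v) = -2 (m(I, v) = -4*½ = -2)
L(M, n) = -M/2
D(o) = 2/o (D(o) = 1/(o - o/2) = 1/(o/2) = 2/o)
-132*361 + D(W(5)) = -132*361 + 2/5 = -47652 + 2*(⅕) = -47652 + ⅖ = -238258/5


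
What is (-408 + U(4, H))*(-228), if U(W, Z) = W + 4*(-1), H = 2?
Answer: 93024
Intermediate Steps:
U(W, Z) = -4 + W (U(W, Z) = W - 4 = -4 + W)
(-408 + U(4, H))*(-228) = (-408 + (-4 + 4))*(-228) = (-408 + 0)*(-228) = -408*(-228) = 93024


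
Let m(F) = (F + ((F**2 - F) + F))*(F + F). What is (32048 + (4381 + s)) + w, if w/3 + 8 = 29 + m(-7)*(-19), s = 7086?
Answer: 77094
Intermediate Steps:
m(F) = 2*F*(F + F**2) (m(F) = (F + F**2)*(2*F) = 2*F*(F + F**2))
w = 33579 (w = -24 + 3*(29 + (2*(-7)**2*(1 - 7))*(-19)) = -24 + 3*(29 + (2*49*(-6))*(-19)) = -24 + 3*(29 - 588*(-19)) = -24 + 3*(29 + 11172) = -24 + 3*11201 = -24 + 33603 = 33579)
(32048 + (4381 + s)) + w = (32048 + (4381 + 7086)) + 33579 = (32048 + 11467) + 33579 = 43515 + 33579 = 77094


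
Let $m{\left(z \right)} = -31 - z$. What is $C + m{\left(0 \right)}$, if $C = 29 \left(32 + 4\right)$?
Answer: $1013$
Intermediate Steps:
$C = 1044$ ($C = 29 \cdot 36 = 1044$)
$C + m{\left(0 \right)} = 1044 - 31 = 1013$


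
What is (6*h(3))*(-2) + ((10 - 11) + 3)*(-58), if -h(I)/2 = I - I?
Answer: -116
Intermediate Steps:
h(I) = 0 (h(I) = -2*(I - I) = -2*0 = 0)
(6*h(3))*(-2) + ((10 - 11) + 3)*(-58) = (6*0)*(-2) + ((10 - 11) + 3)*(-58) = 0*(-2) + (-1 + 3)*(-58) = 0 + 2*(-58) = 0 - 116 = -116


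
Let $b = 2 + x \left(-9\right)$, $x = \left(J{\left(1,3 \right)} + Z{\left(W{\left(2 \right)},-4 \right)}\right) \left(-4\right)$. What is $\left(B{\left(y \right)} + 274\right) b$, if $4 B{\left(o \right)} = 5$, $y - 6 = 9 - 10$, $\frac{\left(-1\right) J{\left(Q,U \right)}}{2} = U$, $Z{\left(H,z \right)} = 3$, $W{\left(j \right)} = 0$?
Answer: $- \frac{58353}{2} \approx -29177.0$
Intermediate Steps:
$J{\left(Q,U \right)} = - 2 U$
$y = 5$ ($y = 6 + \left(9 - 10\right) = 6 - 1 = 5$)
$x = 12$ ($x = \left(\left(-2\right) 3 + 3\right) \left(-4\right) = \left(-6 + 3\right) \left(-4\right) = \left(-3\right) \left(-4\right) = 12$)
$B{\left(o \right)} = \frac{5}{4}$ ($B{\left(o \right)} = \frac{1}{4} \cdot 5 = \frac{5}{4}$)
$b = -106$ ($b = 2 + 12 \left(-9\right) = 2 - 108 = -106$)
$\left(B{\left(y \right)} + 274\right) b = \left(\frac{5}{4} + 274\right) \left(-106\right) = \frac{1101}{4} \left(-106\right) = - \frac{58353}{2}$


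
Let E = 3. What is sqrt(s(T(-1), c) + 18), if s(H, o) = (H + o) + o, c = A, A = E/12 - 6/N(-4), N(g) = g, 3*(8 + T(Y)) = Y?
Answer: sqrt(474)/6 ≈ 3.6286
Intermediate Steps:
T(Y) = -8 + Y/3
A = 7/4 (A = 3/12 - 6/(-4) = 3*(1/12) - 6*(-1/4) = 1/4 + 3/2 = 7/4 ≈ 1.7500)
c = 7/4 ≈ 1.7500
s(H, o) = H + 2*o
sqrt(s(T(-1), c) + 18) = sqrt(((-8 + (1/3)*(-1)) + 2*(7/4)) + 18) = sqrt(((-8 - 1/3) + 7/2) + 18) = sqrt((-25/3 + 7/2) + 18) = sqrt(-29/6 + 18) = sqrt(79/6) = sqrt(474)/6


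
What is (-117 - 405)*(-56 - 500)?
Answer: 290232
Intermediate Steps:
(-117 - 405)*(-56 - 500) = -522*(-556) = 290232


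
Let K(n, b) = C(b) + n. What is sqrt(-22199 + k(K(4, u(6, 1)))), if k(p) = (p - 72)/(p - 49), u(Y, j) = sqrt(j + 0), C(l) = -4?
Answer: I*sqrt(1087679)/7 ≈ 148.99*I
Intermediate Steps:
u(Y, j) = sqrt(j)
K(n, b) = -4 + n
k(p) = (-72 + p)/(-49 + p)
sqrt(-22199 + k(K(4, u(6, 1)))) = sqrt(-22199 + (-72 + (-4 + 4))/(-49 + (-4 + 4))) = sqrt(-22199 + (-72 + 0)/(-49 + 0)) = sqrt(-22199 - 72/(-49)) = sqrt(-22199 - 1/49*(-72)) = sqrt(-22199 + 72/49) = sqrt(-1087679/49) = I*sqrt(1087679)/7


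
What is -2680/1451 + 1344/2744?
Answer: -96496/71099 ≈ -1.3572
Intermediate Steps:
-2680/1451 + 1344/2744 = -2680*1/1451 + 1344*(1/2744) = -2680/1451 + 24/49 = -96496/71099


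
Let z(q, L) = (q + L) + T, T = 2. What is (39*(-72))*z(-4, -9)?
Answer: 30888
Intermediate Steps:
z(q, L) = 2 + L + q (z(q, L) = (q + L) + 2 = (L + q) + 2 = 2 + L + q)
(39*(-72))*z(-4, -9) = (39*(-72))*(2 - 9 - 4) = -2808*(-11) = 30888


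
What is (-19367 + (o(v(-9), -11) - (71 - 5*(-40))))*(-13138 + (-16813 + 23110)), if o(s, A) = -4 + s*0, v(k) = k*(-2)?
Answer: 134370922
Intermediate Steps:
v(k) = -2*k
o(s, A) = -4 (o(s, A) = -4 + 0 = -4)
(-19367 + (o(v(-9), -11) - (71 - 5*(-40))))*(-13138 + (-16813 + 23110)) = (-19367 + (-4 - (71 - 5*(-40))))*(-13138 + (-16813 + 23110)) = (-19367 + (-4 - (71 + 200)))*(-13138 + 6297) = (-19367 + (-4 - 1*271))*(-6841) = (-19367 + (-4 - 271))*(-6841) = (-19367 - 275)*(-6841) = -19642*(-6841) = 134370922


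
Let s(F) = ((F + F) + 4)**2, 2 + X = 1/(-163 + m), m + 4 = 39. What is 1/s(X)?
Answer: 4096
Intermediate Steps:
m = 35 (m = -4 + 39 = 35)
X = -257/128 (X = -2 + 1/(-163 + 35) = -2 + 1/(-128) = -2 - 1/128 = -257/128 ≈ -2.0078)
s(F) = (4 + 2*F)**2 (s(F) = (2*F + 4)**2 = (4 + 2*F)**2)
1/s(X) = 1/(4*(2 - 257/128)**2) = 1/(4*(-1/128)**2) = 1/(4*(1/16384)) = 1/(1/4096) = 4096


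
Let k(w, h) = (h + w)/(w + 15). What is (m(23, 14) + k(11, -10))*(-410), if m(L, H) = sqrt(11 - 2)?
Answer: -16195/13 ≈ -1245.8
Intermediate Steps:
m(L, H) = 3 (m(L, H) = sqrt(9) = 3)
k(w, h) = (h + w)/(15 + w)
(m(23, 14) + k(11, -10))*(-410) = (3 + (-10 + 11)/(15 + 11))*(-410) = (3 + 1/26)*(-410) = (79/26)*(-410) = -16195/13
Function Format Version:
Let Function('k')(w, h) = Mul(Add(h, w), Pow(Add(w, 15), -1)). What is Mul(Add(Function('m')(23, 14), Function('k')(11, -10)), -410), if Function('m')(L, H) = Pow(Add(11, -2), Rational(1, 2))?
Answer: Rational(-16195, 13) ≈ -1245.8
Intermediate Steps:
Function('m')(L, H) = 3 (Function('m')(L, H) = Pow(9, Rational(1, 2)) = 3)
Function('k')(w, h) = Mul(Pow(Add(15, w), -1), Add(h, w)) (Function('k')(w, h) = Mul(Add(h, w), Pow(Add(15, w), -1)) = Mul(Pow(Add(15, w), -1), Add(h, w)))
Mul(Add(Function('m')(23, 14), Function('k')(11, -10)), -410) = Mul(Add(3, Mul(Pow(Add(15, 11), -1), Add(-10, 11))), -410) = Mul(Add(3, Mul(Pow(26, -1), 1)), -410) = Mul(Add(3, Mul(Rational(1, 26), 1)), -410) = Mul(Add(3, Rational(1, 26)), -410) = Mul(Rational(79, 26), -410) = Rational(-16195, 13)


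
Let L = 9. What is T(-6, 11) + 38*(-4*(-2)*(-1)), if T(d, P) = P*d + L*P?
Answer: -271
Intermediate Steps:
T(d, P) = 9*P + P*d (T(d, P) = P*d + 9*P = 9*P + P*d)
T(-6, 11) + 38*(-4*(-2)*(-1)) = 11*(9 - 6) + 38*(-4*(-2)*(-1)) = 11*3 + 38*(8*(-1)) = 33 + 38*(-8) = 33 - 304 = -271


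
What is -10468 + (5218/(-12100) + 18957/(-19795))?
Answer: -250762279601/23951950 ≈ -10469.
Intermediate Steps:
-10468 + (5218/(-12100) + 18957/(-19795)) = -10468 + (5218*(-1/12100) + 18957*(-1/19795)) = -10468 + (-2609/6050 - 18957/19795) = -10468 - 33267001/23951950 = -250762279601/23951950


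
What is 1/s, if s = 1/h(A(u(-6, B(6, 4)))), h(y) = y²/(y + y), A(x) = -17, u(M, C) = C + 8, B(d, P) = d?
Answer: -17/2 ≈ -8.5000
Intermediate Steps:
u(M, C) = 8 + C
h(y) = y/2 (h(y) = y²/((2*y)) = (1/(2*y))*y² = y/2)
s = -2/17 (s = 1/((½)*(-17)) = 1/(-17/2) = -2/17 ≈ -0.11765)
1/s = 1/(-2/17) = -17/2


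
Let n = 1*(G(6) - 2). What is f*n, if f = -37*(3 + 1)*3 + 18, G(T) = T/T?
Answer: 426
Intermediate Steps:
G(T) = 1
n = -1 (n = 1*(1 - 2) = 1*(-1) = -1)
f = -426 (f = -148*3 + 18 = -37*12 + 18 = -444 + 18 = -426)
f*n = -426*(-1) = 426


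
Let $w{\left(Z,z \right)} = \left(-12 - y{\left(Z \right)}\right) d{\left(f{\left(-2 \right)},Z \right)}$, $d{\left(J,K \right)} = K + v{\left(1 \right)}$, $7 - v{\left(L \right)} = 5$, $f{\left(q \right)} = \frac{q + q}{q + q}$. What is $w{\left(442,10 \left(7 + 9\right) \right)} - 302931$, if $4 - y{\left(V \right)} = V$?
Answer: $-113787$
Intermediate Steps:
$f{\left(q \right)} = 1$ ($f{\left(q \right)} = \frac{2 q}{2 q} = 2 q \frac{1}{2 q} = 1$)
$y{\left(V \right)} = 4 - V$
$v{\left(L \right)} = 2$ ($v{\left(L \right)} = 7 - 5 = 2$)
$d{\left(J,K \right)} = 2 + K$ ($d{\left(J,K \right)} = K + 2 = 2 + K$)
$w{\left(Z,z \right)} = \left(-16 + Z\right) \left(2 + Z\right)$ ($w{\left(Z,z \right)} = \left(-12 - \left(4 - Z\right)\right) \left(2 + Z\right) = \left(-12 + \left(-4 + Z\right)\right) \left(2 + Z\right) = \left(-16 + Z\right) \left(2 + Z\right)$)
$w{\left(442,10 \left(7 + 9\right) \right)} - 302931 = \left(-16 + 442\right) \left(2 + 442\right) - 302931 = 426 \cdot 444 - 302931 = 189144 - 302931 = -113787$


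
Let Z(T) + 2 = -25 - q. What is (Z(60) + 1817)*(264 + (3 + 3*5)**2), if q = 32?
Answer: 1033704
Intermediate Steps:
Z(T) = -59 (Z(T) = -2 + (-25 - 1*32) = -2 + (-25 - 32) = -2 - 57 = -59)
(Z(60) + 1817)*(264 + (3 + 3*5)**2) = (-59 + 1817)*(264 + (3 + 3*5)**2) = 1758*(264 + (3 + 15)**2) = 1758*(264 + 18**2) = 1758*(264 + 324) = 1758*588 = 1033704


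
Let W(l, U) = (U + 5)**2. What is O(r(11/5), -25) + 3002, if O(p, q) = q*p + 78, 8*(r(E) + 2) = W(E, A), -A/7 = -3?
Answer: 2035/2 ≈ 1017.5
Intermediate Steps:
A = 21 (A = -7*(-3) = 21)
W(l, U) = (5 + U)**2
r(E) = 165/2 (r(E) = -2 + (5 + 21)**2/8 = -2 + (1/8)*26**2 = -2 + (1/8)*676 = -2 + 169/2 = 165/2)
O(p, q) = 78 + p*q (O(p, q) = p*q + 78 = 78 + p*q)
O(r(11/5), -25) + 3002 = (78 + (165/2)*(-25)) + 3002 = (78 - 4125/2) + 3002 = -3969/2 + 3002 = 2035/2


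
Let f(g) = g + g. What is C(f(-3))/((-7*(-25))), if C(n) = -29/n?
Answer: 29/1050 ≈ 0.027619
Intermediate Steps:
f(g) = 2*g
C(f(-3))/((-7*(-25))) = (-29/(2*(-3)))/((-7*(-25))) = -29/(-6)/175 = -29*(-⅙)*(1/175) = (29/6)*(1/175) = 29/1050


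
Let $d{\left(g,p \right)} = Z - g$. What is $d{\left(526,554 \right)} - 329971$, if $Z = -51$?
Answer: $-330548$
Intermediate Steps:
$d{\left(g,p \right)} = -51 - g$
$d{\left(526,554 \right)} - 329971 = \left(-51 - 526\right) - 329971 = -577 - 329971 = -330548$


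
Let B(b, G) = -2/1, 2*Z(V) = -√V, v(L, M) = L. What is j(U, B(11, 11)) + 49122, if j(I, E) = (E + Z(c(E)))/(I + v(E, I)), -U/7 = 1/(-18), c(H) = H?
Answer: 1424574/29 + 9*I*√2/29 ≈ 49123.0 + 0.43889*I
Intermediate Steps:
U = 7/18 (U = -7/(-18) = -7*(-1/18) = 7/18 ≈ 0.38889)
Z(V) = -√V/2 (Z(V) = (-√V)/2 = -√V/2)
B(b, G) = -2 (B(b, G) = -2*1 = -2)
j(I, E) = (E - √E/2)/(E + I) (j(I, E) = (E - √E/2)/(I + E) = (E - √E/2)/(E + I))
j(U, B(11, 11)) + 49122 = (-2 - I*√2/2)/(-2 + 7/18) + 49122 = (-2 - I*√2/2)/(-29/18) + 49122 = -18*(-2 - I*√2/2)/29 + 49122 = (36/29 + 9*I*√2/29) + 49122 = 1424574/29 + 9*I*√2/29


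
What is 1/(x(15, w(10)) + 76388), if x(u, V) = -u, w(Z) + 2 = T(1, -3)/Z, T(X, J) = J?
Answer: 1/76373 ≈ 1.3094e-5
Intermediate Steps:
w(Z) = -2 - 3/Z
1/(x(15, w(10)) + 76388) = 1/(-1*15 + 76388) = 1/(-15 + 76388) = 1/76373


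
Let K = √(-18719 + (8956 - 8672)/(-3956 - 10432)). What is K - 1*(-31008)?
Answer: 31008 + I*√242194333458/3597 ≈ 31008.0 + 136.82*I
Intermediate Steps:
K = I*√242194333458/3597 (K = √(-18719 + 284/(-14388)) = √(-18719 + 284*(-1/14388)) = √(-18719 - 71/3597) = √(-67332314/3597) = I*√242194333458/3597 ≈ 136.82*I)
K - 1*(-31008) = I*√242194333458/3597 - 1*(-31008) = I*√242194333458/3597 + 31008 = 31008 + I*√242194333458/3597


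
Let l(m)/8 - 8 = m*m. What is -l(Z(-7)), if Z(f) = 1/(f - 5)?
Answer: -1153/18 ≈ -64.056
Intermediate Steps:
Z(f) = 1/(-5 + f)
l(m) = 64 + 8*m² (l(m) = 64 + 8*(m*m) = 64 + 8*m²)
-l(Z(-7)) = -(64 + 8*(1/(-5 - 7))²) = -(64 + 8*(1/(-12))²) = -(64 + 8*(-1/12)²) = -(64 + 8*(1/144)) = -(64 + 1/18) = -1*1153/18 = -1153/18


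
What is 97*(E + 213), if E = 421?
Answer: 61498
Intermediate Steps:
97*(E + 213) = 97*(421 + 213) = 97*634 = 61498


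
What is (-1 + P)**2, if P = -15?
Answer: 256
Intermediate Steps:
(-1 + P)**2 = (-1 - 15)**2 = (-16)**2 = 256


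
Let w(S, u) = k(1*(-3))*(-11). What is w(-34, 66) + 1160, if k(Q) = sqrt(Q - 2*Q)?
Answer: 1160 - 11*sqrt(3) ≈ 1140.9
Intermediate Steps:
k(Q) = sqrt(-Q)
w(S, u) = -11*sqrt(3) (w(S, u) = sqrt(-(-3))*(-11) = sqrt(-1*(-3))*(-11) = sqrt(3)*(-11) = -11*sqrt(3))
w(-34, 66) + 1160 = -11*sqrt(3) + 1160 = 1160 - 11*sqrt(3)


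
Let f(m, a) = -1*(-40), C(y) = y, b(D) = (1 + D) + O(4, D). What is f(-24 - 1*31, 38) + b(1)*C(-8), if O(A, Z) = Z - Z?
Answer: 24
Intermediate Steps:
O(A, Z) = 0
b(D) = 1 + D (b(D) = (1 + D) + 0 = 1 + D)
f(m, a) = 40
f(-24 - 1*31, 38) + b(1)*C(-8) = 40 + (1 + 1)*(-8) = 40 + 2*(-8) = 40 - 16 = 24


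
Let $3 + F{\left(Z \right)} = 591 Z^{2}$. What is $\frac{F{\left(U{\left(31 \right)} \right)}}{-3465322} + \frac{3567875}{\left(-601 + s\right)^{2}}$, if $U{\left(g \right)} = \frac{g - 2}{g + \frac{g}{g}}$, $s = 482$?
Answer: $\frac{106391267170879}{422270277632} \approx 251.95$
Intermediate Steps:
$U{\left(g \right)} = \frac{-2 + g}{1 + g}$ ($U{\left(g \right)} = \frac{-2 + g}{g + 1} = \frac{-2 + g}{1 + g}$)
$F{\left(Z \right)} = -3 + 591 Z^{2}$
$\frac{F{\left(U{\left(31 \right)} \right)}}{-3465322} + \frac{3567875}{\left(-601 + s\right)^{2}} = \frac{-3 + 591 \left(\frac{-2 + 31}{1 + 31}\right)^{2}}{-3465322} + \frac{3567875}{\left(-601 + 482\right)^{2}} = \left(-3 + 591 \left(\frac{1}{32} \cdot 29\right)^{2}\right) \left(- \frac{1}{3465322}\right) + \frac{3567875}{\left(-119\right)^{2}} = \left(-3 + 591 \left(\frac{1}{32} \cdot 29\right)^{2}\right) \left(- \frac{1}{3465322}\right) + \frac{3567875}{14161} = \left(-3 + 591 \left(\frac{29}{32}\right)^{2}\right) \left(- \frac{1}{3465322}\right) + 3567875 \cdot \frac{1}{14161} = \left(-3 + 591 \cdot \frac{841}{1024}\right) \left(- \frac{1}{3465322}\right) + \frac{209875}{833} = \left(-3 + \frac{497031}{1024}\right) \left(- \frac{1}{3465322}\right) + \frac{209875}{833} = \frac{493959}{1024} \left(- \frac{1}{3465322}\right) + \frac{209875}{833} = - \frac{493959}{3548489728} + \frac{209875}{833} = \frac{106391267170879}{422270277632}$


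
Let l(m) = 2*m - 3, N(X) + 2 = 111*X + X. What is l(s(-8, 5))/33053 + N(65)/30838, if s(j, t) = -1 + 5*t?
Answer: 120973722/509644207 ≈ 0.23737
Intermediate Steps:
N(X) = -2 + 112*X (N(X) = -2 + (111*X + X) = -2 + 112*X)
l(m) = -3 + 2*m
l(s(-8, 5))/33053 + N(65)/30838 = (-3 + 2*(-1 + 5*5))/33053 + (-2 + 112*65)/30838 = (-3 + 2*(-1 + 25))*(1/33053) + (-2 + 7280)*(1/30838) = (-3 + 2*24)*(1/33053) + 7278*(1/30838) = (-3 + 48)*(1/33053) + 3639/15419 = 45*(1/33053) + 3639/15419 = 45/33053 + 3639/15419 = 120973722/509644207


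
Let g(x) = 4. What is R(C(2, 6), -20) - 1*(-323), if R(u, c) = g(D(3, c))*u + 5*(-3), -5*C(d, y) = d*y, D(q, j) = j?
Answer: 1492/5 ≈ 298.40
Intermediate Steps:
C(d, y) = -d*y/5
R(u, c) = -15 + 4*u (R(u, c) = 4*u + 5*(-3) = 4*u - 15 = -15 + 4*u)
R(C(2, 6), -20) - 1*(-323) = (-15 + 4*(-⅕*2*6)) - 1*(-323) = (-15 + 4*(-12/5)) + 323 = (-15 - 48/5) + 323 = -123/5 + 323 = 1492/5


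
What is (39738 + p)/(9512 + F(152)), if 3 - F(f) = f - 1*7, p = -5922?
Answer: 16908/4685 ≈ 3.6090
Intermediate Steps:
F(f) = 10 - f (F(f) = 3 - (f - 1*7) = 3 - (f - 7) = 3 - (-7 + f) = 3 + (7 - f) = 10 - f)
(39738 + p)/(9512 + F(152)) = (39738 - 5922)/(9512 + (10 - 1*152)) = 33816/(9512 + (10 - 152)) = 33816/(9512 - 142) = 33816/9370 = 33816*(1/9370) = 16908/4685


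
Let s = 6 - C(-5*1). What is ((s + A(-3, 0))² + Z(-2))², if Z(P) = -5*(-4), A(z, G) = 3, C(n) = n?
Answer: 46656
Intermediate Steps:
s = 11 (s = 6 - (-5) = 6 - 1*(-5) = 6 + 5 = 11)
Z(P) = 20
((s + A(-3, 0))² + Z(-2))² = ((11 + 3)² + 20)² = (14² + 20)² = (196 + 20)² = 216² = 46656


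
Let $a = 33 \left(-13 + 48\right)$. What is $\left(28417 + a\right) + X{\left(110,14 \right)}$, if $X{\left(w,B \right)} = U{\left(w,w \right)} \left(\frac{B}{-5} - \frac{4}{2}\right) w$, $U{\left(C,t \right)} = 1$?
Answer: $29044$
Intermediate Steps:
$a = 1155$ ($a = 33 \cdot 35 = 1155$)
$X{\left(w,B \right)} = w \left(-2 - \frac{B}{5}\right)$ ($X{\left(w,B \right)} = 1 \left(\frac{B}{-5} - \frac{4}{2}\right) w = 1 \left(B \left(- \frac{1}{5}\right) - 2\right) w = 1 \left(- \frac{B}{5} - 2\right) w = 1 \left(-2 - \frac{B}{5}\right) w = \left(-2 - \frac{B}{5}\right) w = w \left(-2 - \frac{B}{5}\right)$)
$\left(28417 + a\right) + X{\left(110,14 \right)} = \left(28417 + 1155\right) - 22 \left(10 + 14\right) = 29572 - 22 \cdot 24 = 29572 - 528 = 29044$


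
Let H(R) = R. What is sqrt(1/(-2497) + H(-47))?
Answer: 12*I*sqrt(2035055)/2497 ≈ 6.8557*I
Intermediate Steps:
sqrt(1/(-2497) + H(-47)) = sqrt(1/(-2497) - 47) = sqrt(-1/2497 - 47) = sqrt(-117360/2497) = 12*I*sqrt(2035055)/2497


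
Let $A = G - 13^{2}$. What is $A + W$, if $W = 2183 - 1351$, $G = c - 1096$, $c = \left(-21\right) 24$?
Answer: $-937$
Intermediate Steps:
$c = -504$
$G = -1600$ ($G = -504 - 1096 = -1600$)
$W = 832$ ($W = 2183 - 1351 = 832$)
$A = -1769$ ($A = -1600 - 13^{2} = -1600 - 169 = -1769$)
$A + W = -1769 + 832 = -937$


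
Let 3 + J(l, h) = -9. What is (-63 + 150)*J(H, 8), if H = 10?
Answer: -1044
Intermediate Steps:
J(l, h) = -12 (J(l, h) = -3 - 9 = -12)
(-63 + 150)*J(H, 8) = (-63 + 150)*(-12) = 87*(-12) = -1044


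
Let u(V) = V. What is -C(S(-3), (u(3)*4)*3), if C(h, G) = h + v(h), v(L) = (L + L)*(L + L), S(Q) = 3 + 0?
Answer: -39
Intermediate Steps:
S(Q) = 3
v(L) = 4*L² (v(L) = (2*L)*(2*L) = 4*L²)
C(h, G) = h + 4*h²
-C(S(-3), (u(3)*4)*3) = -3*(1 + 4*3) = -3*(1 + 12) = -3*13 = -1*39 = -39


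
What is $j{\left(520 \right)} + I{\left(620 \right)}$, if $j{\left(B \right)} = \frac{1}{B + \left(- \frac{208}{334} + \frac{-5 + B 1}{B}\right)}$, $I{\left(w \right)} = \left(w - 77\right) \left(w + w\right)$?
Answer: $\frac{6085294480768}{9037745} \approx 6.7332 \cdot 10^{5}$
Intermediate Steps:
$I{\left(w \right)} = 2 w \left(-77 + w\right)$ ($I{\left(w \right)} = \left(-77 + w\right) 2 w = 2 w \left(-77 + w\right)$)
$j{\left(B \right)} = \frac{1}{- \frac{104}{167} + B + \frac{-5 + B}{B}}$ ($j{\left(B \right)} = \frac{1}{B + \left(\left(-208\right) \frac{1}{334} + \frac{-5 + B}{B}\right)} = \frac{1}{B - \left(\frac{104}{167} - \frac{-5 + B}{B}\right)} = \frac{1}{- \frac{104}{167} + B + \frac{-5 + B}{B}}$)
$j{\left(520 \right)} + I{\left(620 \right)} = 167 \cdot 520 \frac{1}{-835 + 63 \cdot 520 + 167 \cdot 520^{2}} + 2 \cdot 620 \left(-77 + 620\right) = 167 \cdot 520 \frac{1}{-835 + 32760 + 167 \cdot 270400} + 2 \cdot 620 \cdot 543 = 167 \cdot 520 \frac{1}{-835 + 32760 + 45156800} + 673320 = 167 \cdot 520 \cdot \frac{1}{45188725} + 673320 = \frac{17368}{9037745} + 673320 = \frac{6085294480768}{9037745}$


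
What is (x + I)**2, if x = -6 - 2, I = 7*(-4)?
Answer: 1296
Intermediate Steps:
I = -28
x = -8
(x + I)**2 = (-8 - 28)**2 = (-36)**2 = 1296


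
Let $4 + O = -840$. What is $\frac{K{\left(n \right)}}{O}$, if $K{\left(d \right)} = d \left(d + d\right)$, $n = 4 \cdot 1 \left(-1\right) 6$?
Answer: $- \frac{288}{211} \approx -1.3649$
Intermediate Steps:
$O = -844$ ($O = -4 - 840 = -844$)
$n = -24$ ($n = 4 \left(-1\right) 6 = \left(-4\right) 6 = -24$)
$K{\left(d \right)} = 2 d^{2}$ ($K{\left(d \right)} = d 2 d = 2 d^{2}$)
$\frac{K{\left(n \right)}}{O} = \frac{2 \left(-24\right)^{2}}{-844} = 2 \cdot 576 \left(- \frac{1}{844}\right) = 1152 \left(- \frac{1}{844}\right) = - \frac{288}{211}$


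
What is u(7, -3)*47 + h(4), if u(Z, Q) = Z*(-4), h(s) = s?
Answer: -1312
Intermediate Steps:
u(Z, Q) = -4*Z
u(7, -3)*47 + h(4) = -4*7*47 + 4 = -28*47 + 4 = -1316 + 4 = -1312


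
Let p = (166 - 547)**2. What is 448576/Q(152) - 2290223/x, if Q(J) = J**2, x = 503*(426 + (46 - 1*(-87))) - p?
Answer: 126565641/49101776 ≈ 2.5776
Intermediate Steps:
p = 145161 (p = (-381)**2 = 145161)
x = 136016 (x = 503*(426 + (46 - 1*(-87))) - 1*145161 = 503*(426 + (46 + 87)) - 145161 = 503*(426 + 133) - 145161 = 503*559 - 145161 = 281177 - 145161 = 136016)
448576/Q(152) - 2290223/x = 448576/(152**2) - 2290223/136016 = 448576/23104 - 2290223*1/136016 = 448576*(1/23104) - 2290223/136016 = 7009/361 - 2290223/136016 = 126565641/49101776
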